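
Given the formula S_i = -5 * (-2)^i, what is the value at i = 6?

S_6 = -5 * (-2)^6 = -5 * 64 = -320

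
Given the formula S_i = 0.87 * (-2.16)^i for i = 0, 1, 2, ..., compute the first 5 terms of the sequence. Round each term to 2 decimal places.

This is a geometric sequence.
i=0: S_0 = 0.87 * (-2.16)^0 = 0.87
i=1: S_1 = 0.87 * (-2.16)^1 ≈ -1.88
i=2: S_2 = 0.87 * (-2.16)^2 ≈ 4.06
i=3: S_3 = 0.87 * (-2.16)^3 ≈ -8.77
i=4: S_4 = 0.87 * (-2.16)^4 ≈ 18.94
The first 5 terms are: [0.87, -1.88, 4.06, -8.77, 18.94]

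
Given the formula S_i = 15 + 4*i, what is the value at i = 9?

S_9 = 15 + 4*9 = 15 + 36 = 51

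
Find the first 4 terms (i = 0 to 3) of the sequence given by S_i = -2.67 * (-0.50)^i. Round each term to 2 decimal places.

This is a geometric sequence.
i=0: S_0 = -2.67 * (-0.5)^0 = -2.67
i=1: S_1 = -2.67 * (-0.5)^1 ≈ 1.34
i=2: S_2 = -2.67 * (-0.5)^2 ≈ -0.67
i=3: S_3 = -2.67 * (-0.5)^3 ≈ 0.33
The first 4 terms are: [-2.67, 1.34, -0.67, 0.33]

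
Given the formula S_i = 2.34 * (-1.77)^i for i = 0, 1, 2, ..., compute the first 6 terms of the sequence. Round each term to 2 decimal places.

This is a geometric sequence.
i=0: S_0 = 2.34 * (-1.77)^0 = 2.34
i=1: S_1 = 2.34 * (-1.77)^1 ≈ -4.14
i=2: S_2 = 2.34 * (-1.77)^2 ≈ 7.33
i=3: S_3 = 2.34 * (-1.77)^3 ≈ -12.98
i=4: S_4 = 2.34 * (-1.77)^4 ≈ 22.97
i=5: S_5 = 2.34 * (-1.77)^5 ≈ -40.65
The first 6 terms are: [2.34, -4.14, 7.33, -12.98, 22.97, -40.65]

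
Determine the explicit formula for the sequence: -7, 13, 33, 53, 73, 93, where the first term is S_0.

Check differences: 13 - -7 = 20
33 - 13 = 20
Common difference d = 20.
First term a = -7.
Formula: S_i = -7 + 20*i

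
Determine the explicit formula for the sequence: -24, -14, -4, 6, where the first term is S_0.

Check differences: -14 - -24 = 10
-4 - -14 = 10
Common difference d = 10.
First term a = -24.
Formula: S_i = -24 + 10*i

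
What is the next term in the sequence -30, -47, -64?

Differences: -47 - -30 = -17
This is an arithmetic sequence with common difference d = -17.
Next term = -64 + -17 = -81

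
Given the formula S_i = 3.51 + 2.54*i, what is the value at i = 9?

S_9 = 3.51 + 2.54*9 = 3.51 + 22.86 = 26.37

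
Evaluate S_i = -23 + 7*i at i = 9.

S_9 = -23 + 7*9 = -23 + 63 = 40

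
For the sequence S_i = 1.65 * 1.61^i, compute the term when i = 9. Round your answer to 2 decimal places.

S_9 = 1.65 * 1.61^9 ≈ 1.65 * 72.683 ≈ 119.93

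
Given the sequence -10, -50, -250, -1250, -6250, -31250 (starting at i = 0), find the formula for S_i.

Check ratios: -50 / -10 = 5.0
Common ratio r = 5.
First term a = -10.
Formula: S_i = -10 * 5^i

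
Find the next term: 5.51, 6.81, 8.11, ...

Differences: 6.81 - 5.51 = 1.3
This is an arithmetic sequence with common difference d = 1.3.
Next term = 8.11 + 1.3 = 9.41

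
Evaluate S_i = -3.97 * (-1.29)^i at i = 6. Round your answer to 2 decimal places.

S_6 = -3.97 * (-1.29)^6 ≈ -3.97 * 4.6083 ≈ -18.29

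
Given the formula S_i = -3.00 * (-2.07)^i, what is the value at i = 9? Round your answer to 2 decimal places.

S_9 = -3.0 * (-2.07)^9 ≈ -3.0 * -697.8034 ≈ 2093.41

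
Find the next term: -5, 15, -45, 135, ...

Ratios: 15 / -5 = -3.0
This is a geometric sequence with common ratio r = -3.
Next term = 135 * -3 = -405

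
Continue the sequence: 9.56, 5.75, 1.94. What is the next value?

Differences: 5.75 - 9.56 = -3.81
This is an arithmetic sequence with common difference d = -3.81.
Next term = 1.94 + -3.81 = -1.87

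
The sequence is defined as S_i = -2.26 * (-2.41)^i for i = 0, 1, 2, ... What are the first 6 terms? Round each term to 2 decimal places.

This is a geometric sequence.
i=0: S_0 = -2.26 * (-2.41)^0 = -2.26
i=1: S_1 = -2.26 * (-2.41)^1 ≈ 5.45
i=2: S_2 = -2.26 * (-2.41)^2 ≈ -13.13
i=3: S_3 = -2.26 * (-2.41)^3 ≈ 31.63
i=4: S_4 = -2.26 * (-2.41)^4 ≈ -76.24
i=5: S_5 = -2.26 * (-2.41)^5 ≈ 183.74
The first 6 terms are: [-2.26, 5.45, -13.13, 31.63, -76.24, 183.74]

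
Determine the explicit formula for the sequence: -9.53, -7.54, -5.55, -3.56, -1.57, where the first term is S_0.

Check differences: -7.54 - -9.53 = 1.99
-5.55 - -7.54 = 1.99
Common difference d = 1.99.
First term a = -9.53.
Formula: S_i = -9.53 + 1.99*i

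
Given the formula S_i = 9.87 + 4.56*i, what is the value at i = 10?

S_10 = 9.87 + 4.56*10 = 9.87 + 45.6 = 55.47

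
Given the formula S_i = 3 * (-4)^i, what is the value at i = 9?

S_9 = 3 * (-4)^9 = 3 * -262144 = -786432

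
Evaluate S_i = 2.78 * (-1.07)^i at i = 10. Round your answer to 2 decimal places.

S_10 = 2.78 * (-1.07)^10 ≈ 2.78 * 1.9672 ≈ 5.47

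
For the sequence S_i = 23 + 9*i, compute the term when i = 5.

S_5 = 23 + 9*5 = 23 + 45 = 68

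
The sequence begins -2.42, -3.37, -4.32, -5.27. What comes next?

Differences: -3.37 - -2.42 = -0.95
This is an arithmetic sequence with common difference d = -0.95.
Next term = -5.27 + -0.95 = -6.22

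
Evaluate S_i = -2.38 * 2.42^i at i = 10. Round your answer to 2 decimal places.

S_10 = -2.38 * 2.42^10 ≈ -2.38 * 6888.9599 ≈ -16395.72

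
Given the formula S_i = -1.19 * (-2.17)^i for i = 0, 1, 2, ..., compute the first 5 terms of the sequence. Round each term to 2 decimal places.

This is a geometric sequence.
i=0: S_0 = -1.19 * (-2.17)^0 = -1.19
i=1: S_1 = -1.19 * (-2.17)^1 ≈ 2.58
i=2: S_2 = -1.19 * (-2.17)^2 ≈ -5.6
i=3: S_3 = -1.19 * (-2.17)^3 ≈ 12.16
i=4: S_4 = -1.19 * (-2.17)^4 ≈ -26.39
The first 5 terms are: [-1.19, 2.58, -5.6, 12.16, -26.39]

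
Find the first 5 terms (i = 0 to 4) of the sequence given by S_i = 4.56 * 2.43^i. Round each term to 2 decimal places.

This is a geometric sequence.
i=0: S_0 = 4.56 * 2.43^0 = 4.56
i=1: S_1 = 4.56 * 2.43^1 ≈ 11.08
i=2: S_2 = 4.56 * 2.43^2 ≈ 26.93
i=3: S_3 = 4.56 * 2.43^3 ≈ 65.43
i=4: S_4 = 4.56 * 2.43^4 ≈ 159.0
The first 5 terms are: [4.56, 11.08, 26.93, 65.43, 159.0]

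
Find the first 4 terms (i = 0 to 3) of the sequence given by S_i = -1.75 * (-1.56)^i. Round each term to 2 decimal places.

This is a geometric sequence.
i=0: S_0 = -1.75 * (-1.56)^0 = -1.75
i=1: S_1 = -1.75 * (-1.56)^1 = 2.73
i=2: S_2 = -1.75 * (-1.56)^2 ≈ -4.26
i=3: S_3 = -1.75 * (-1.56)^3 ≈ 6.64
The first 4 terms are: [-1.75, 2.73, -4.26, 6.64]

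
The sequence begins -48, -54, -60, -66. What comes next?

Differences: -54 - -48 = -6
This is an arithmetic sequence with common difference d = -6.
Next term = -66 + -6 = -72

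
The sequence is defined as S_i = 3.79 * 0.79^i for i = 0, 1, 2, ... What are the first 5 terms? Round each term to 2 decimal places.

This is a geometric sequence.
i=0: S_0 = 3.79 * 0.79^0 = 3.79
i=1: S_1 = 3.79 * 0.79^1 ≈ 2.99
i=2: S_2 = 3.79 * 0.79^2 ≈ 2.37
i=3: S_3 = 3.79 * 0.79^3 ≈ 1.87
i=4: S_4 = 3.79 * 0.79^4 ≈ 1.48
The first 5 terms are: [3.79, 2.99, 2.37, 1.87, 1.48]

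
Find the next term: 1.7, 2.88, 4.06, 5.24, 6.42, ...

Differences: 2.88 - 1.7 = 1.18
This is an arithmetic sequence with common difference d = 1.18.
Next term = 6.42 + 1.18 = 7.6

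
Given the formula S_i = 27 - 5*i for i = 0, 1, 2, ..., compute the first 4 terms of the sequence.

This is an arithmetic sequence.
i=0: S_0 = 27 + -5*0 = 27
i=1: S_1 = 27 + -5*1 = 22
i=2: S_2 = 27 + -5*2 = 17
i=3: S_3 = 27 + -5*3 = 12
The first 4 terms are: [27, 22, 17, 12]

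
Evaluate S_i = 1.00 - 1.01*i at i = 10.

S_10 = 1.0 + -1.01*10 = 1.0 + -10.1 = -9.1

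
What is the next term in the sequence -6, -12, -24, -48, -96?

Ratios: -12 / -6 = 2.0
This is a geometric sequence with common ratio r = 2.
Next term = -96 * 2 = -192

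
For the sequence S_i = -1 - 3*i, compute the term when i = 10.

S_10 = -1 + -3*10 = -1 + -30 = -31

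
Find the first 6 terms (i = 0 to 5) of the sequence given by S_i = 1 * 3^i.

This is a geometric sequence.
i=0: S_0 = 1 * 3^0 = 1
i=1: S_1 = 1 * 3^1 = 3
i=2: S_2 = 1 * 3^2 = 9
i=3: S_3 = 1 * 3^3 = 27
i=4: S_4 = 1 * 3^4 = 81
i=5: S_5 = 1 * 3^5 = 243
The first 6 terms are: [1, 3, 9, 27, 81, 243]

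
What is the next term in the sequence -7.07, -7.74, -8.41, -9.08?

Differences: -7.74 - -7.07 = -0.67
This is an arithmetic sequence with common difference d = -0.67.
Next term = -9.08 + -0.67 = -9.75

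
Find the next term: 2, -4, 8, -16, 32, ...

Ratios: -4 / 2 = -2.0
This is a geometric sequence with common ratio r = -2.
Next term = 32 * -2 = -64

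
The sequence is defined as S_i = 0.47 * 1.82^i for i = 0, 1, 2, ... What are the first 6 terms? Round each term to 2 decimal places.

This is a geometric sequence.
i=0: S_0 = 0.47 * 1.82^0 = 0.47
i=1: S_1 = 0.47 * 1.82^1 ≈ 0.86
i=2: S_2 = 0.47 * 1.82^2 ≈ 1.56
i=3: S_3 = 0.47 * 1.82^3 ≈ 2.83
i=4: S_4 = 0.47 * 1.82^4 ≈ 5.16
i=5: S_5 = 0.47 * 1.82^5 ≈ 9.39
The first 6 terms are: [0.47, 0.86, 1.56, 2.83, 5.16, 9.39]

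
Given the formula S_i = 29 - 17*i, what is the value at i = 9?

S_9 = 29 + -17*9 = 29 + -153 = -124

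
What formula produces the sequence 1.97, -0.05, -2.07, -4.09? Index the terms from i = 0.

Check differences: -0.05 - 1.97 = -2.02
-2.07 - -0.05 = -2.02
Common difference d = -2.02.
First term a = 1.97.
Formula: S_i = 1.97 - 2.02*i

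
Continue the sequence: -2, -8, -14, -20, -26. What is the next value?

Differences: -8 - -2 = -6
This is an arithmetic sequence with common difference d = -6.
Next term = -26 + -6 = -32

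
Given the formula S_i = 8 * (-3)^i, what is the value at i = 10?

S_10 = 8 * (-3)^10 = 8 * 59049 = 472392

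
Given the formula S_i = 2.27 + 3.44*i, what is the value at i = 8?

S_8 = 2.27 + 3.44*8 = 2.27 + 27.52 = 29.79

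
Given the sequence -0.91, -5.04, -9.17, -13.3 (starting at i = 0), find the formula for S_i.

Check differences: -5.04 - -0.91 = -4.13
-9.17 - -5.04 = -4.13
Common difference d = -4.13.
First term a = -0.91.
Formula: S_i = -0.91 - 4.13*i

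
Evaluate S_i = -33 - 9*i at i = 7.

S_7 = -33 + -9*7 = -33 + -63 = -96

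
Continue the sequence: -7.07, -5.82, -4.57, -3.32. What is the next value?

Differences: -5.82 - -7.07 = 1.25
This is an arithmetic sequence with common difference d = 1.25.
Next term = -3.32 + 1.25 = -2.07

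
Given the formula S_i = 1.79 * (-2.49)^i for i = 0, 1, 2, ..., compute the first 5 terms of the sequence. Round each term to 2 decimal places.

This is a geometric sequence.
i=0: S_0 = 1.79 * (-2.49)^0 = 1.79
i=1: S_1 = 1.79 * (-2.49)^1 ≈ -4.46
i=2: S_2 = 1.79 * (-2.49)^2 ≈ 11.1
i=3: S_3 = 1.79 * (-2.49)^3 ≈ -27.63
i=4: S_4 = 1.79 * (-2.49)^4 ≈ 68.81
The first 5 terms are: [1.79, -4.46, 11.1, -27.63, 68.81]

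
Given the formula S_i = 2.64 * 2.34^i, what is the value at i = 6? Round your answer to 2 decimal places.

S_6 = 2.64 * 2.34^6 ≈ 2.64 * 164.1705 ≈ 433.41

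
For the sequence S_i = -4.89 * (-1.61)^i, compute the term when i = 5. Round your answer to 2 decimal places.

S_5 = -4.89 * (-1.61)^5 ≈ -4.89 * -10.8176 ≈ 52.9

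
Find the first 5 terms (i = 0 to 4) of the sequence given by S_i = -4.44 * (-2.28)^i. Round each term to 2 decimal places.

This is a geometric sequence.
i=0: S_0 = -4.44 * (-2.28)^0 = -4.44
i=1: S_1 = -4.44 * (-2.28)^1 ≈ 10.12
i=2: S_2 = -4.44 * (-2.28)^2 ≈ -23.08
i=3: S_3 = -4.44 * (-2.28)^3 ≈ 52.62
i=4: S_4 = -4.44 * (-2.28)^4 ≈ -119.98
The first 5 terms are: [-4.44, 10.12, -23.08, 52.62, -119.98]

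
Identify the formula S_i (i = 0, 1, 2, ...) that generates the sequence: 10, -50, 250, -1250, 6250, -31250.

Check ratios: -50 / 10 = -5.0
Common ratio r = -5.
First term a = 10.
Formula: S_i = 10 * (-5)^i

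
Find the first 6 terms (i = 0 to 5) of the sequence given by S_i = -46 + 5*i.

This is an arithmetic sequence.
i=0: S_0 = -46 + 5*0 = -46
i=1: S_1 = -46 + 5*1 = -41
i=2: S_2 = -46 + 5*2 = -36
i=3: S_3 = -46 + 5*3 = -31
i=4: S_4 = -46 + 5*4 = -26
i=5: S_5 = -46 + 5*5 = -21
The first 6 terms are: [-46, -41, -36, -31, -26, -21]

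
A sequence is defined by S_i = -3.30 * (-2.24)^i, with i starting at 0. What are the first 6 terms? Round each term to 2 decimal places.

This is a geometric sequence.
i=0: S_0 = -3.3 * (-2.24)^0 = -3.3
i=1: S_1 = -3.3 * (-2.24)^1 ≈ 7.39
i=2: S_2 = -3.3 * (-2.24)^2 ≈ -16.56
i=3: S_3 = -3.3 * (-2.24)^3 ≈ 37.09
i=4: S_4 = -3.3 * (-2.24)^4 ≈ -83.08
i=5: S_5 = -3.3 * (-2.24)^5 ≈ 186.1
The first 6 terms are: [-3.3, 7.39, -16.56, 37.09, -83.08, 186.1]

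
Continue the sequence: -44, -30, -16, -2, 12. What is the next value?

Differences: -30 - -44 = 14
This is an arithmetic sequence with common difference d = 14.
Next term = 12 + 14 = 26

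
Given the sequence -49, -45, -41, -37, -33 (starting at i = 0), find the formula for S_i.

Check differences: -45 - -49 = 4
-41 - -45 = 4
Common difference d = 4.
First term a = -49.
Formula: S_i = -49 + 4*i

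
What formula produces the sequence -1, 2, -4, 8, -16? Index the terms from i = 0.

Check ratios: 2 / -1 = -2.0
Common ratio r = -2.
First term a = -1.
Formula: S_i = -1 * (-2)^i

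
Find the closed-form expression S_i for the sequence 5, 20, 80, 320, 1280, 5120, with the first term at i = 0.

Check ratios: 20 / 5 = 4.0
Common ratio r = 4.
First term a = 5.
Formula: S_i = 5 * 4^i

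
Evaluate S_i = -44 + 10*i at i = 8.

S_8 = -44 + 10*8 = -44 + 80 = 36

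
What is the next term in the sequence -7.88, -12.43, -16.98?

Differences: -12.43 - -7.88 = -4.55
This is an arithmetic sequence with common difference d = -4.55.
Next term = -16.98 + -4.55 = -21.53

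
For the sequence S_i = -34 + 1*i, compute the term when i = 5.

S_5 = -34 + 1*5 = -34 + 5 = -29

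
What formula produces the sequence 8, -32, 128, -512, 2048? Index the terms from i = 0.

Check ratios: -32 / 8 = -4.0
Common ratio r = -4.
First term a = 8.
Formula: S_i = 8 * (-4)^i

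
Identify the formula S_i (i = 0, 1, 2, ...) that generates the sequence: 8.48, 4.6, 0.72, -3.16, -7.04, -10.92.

Check differences: 4.6 - 8.48 = -3.88
0.72 - 4.6 = -3.88
Common difference d = -3.88.
First term a = 8.48.
Formula: S_i = 8.48 - 3.88*i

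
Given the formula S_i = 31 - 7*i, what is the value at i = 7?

S_7 = 31 + -7*7 = 31 + -49 = -18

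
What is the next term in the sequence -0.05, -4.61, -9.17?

Differences: -4.61 - -0.05 = -4.56
This is an arithmetic sequence with common difference d = -4.56.
Next term = -9.17 + -4.56 = -13.73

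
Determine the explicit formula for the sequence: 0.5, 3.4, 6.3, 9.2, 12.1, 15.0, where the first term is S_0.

Check differences: 3.4 - 0.5 = 2.9
6.3 - 3.4 = 2.9
Common difference d = 2.9.
First term a = 0.5.
Formula: S_i = 0.50 + 2.90*i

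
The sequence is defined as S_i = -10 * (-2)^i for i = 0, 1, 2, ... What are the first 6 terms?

This is a geometric sequence.
i=0: S_0 = -10 * (-2)^0 = -10
i=1: S_1 = -10 * (-2)^1 = 20
i=2: S_2 = -10 * (-2)^2 = -40
i=3: S_3 = -10 * (-2)^3 = 80
i=4: S_4 = -10 * (-2)^4 = -160
i=5: S_5 = -10 * (-2)^5 = 320
The first 6 terms are: [-10, 20, -40, 80, -160, 320]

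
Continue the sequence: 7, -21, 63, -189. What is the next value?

Ratios: -21 / 7 = -3.0
This is a geometric sequence with common ratio r = -3.
Next term = -189 * -3 = 567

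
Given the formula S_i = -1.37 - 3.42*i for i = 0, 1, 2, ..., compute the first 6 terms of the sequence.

This is an arithmetic sequence.
i=0: S_0 = -1.37 + -3.42*0 = -1.37
i=1: S_1 = -1.37 + -3.42*1 = -4.79
i=2: S_2 = -1.37 + -3.42*2 = -8.21
i=3: S_3 = -1.37 + -3.42*3 = -11.63
i=4: S_4 = -1.37 + -3.42*4 = -15.05
i=5: S_5 = -1.37 + -3.42*5 = -18.47
The first 6 terms are: [-1.37, -4.79, -8.21, -11.63, -15.05, -18.47]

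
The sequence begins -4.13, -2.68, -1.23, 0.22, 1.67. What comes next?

Differences: -2.68 - -4.13 = 1.45
This is an arithmetic sequence with common difference d = 1.45.
Next term = 1.67 + 1.45 = 3.12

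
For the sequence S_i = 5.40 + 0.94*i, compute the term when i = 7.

S_7 = 5.4 + 0.94*7 = 5.4 + 6.58 = 11.98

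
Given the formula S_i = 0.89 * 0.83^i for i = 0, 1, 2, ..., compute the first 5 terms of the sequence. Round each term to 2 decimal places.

This is a geometric sequence.
i=0: S_0 = 0.89 * 0.83^0 = 0.89
i=1: S_1 = 0.89 * 0.83^1 ≈ 0.74
i=2: S_2 = 0.89 * 0.83^2 ≈ 0.61
i=3: S_3 = 0.89 * 0.83^3 ≈ 0.51
i=4: S_4 = 0.89 * 0.83^4 ≈ 0.42
The first 5 terms are: [0.89, 0.74, 0.61, 0.51, 0.42]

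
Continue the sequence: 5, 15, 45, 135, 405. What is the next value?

Ratios: 15 / 5 = 3.0
This is a geometric sequence with common ratio r = 3.
Next term = 405 * 3 = 1215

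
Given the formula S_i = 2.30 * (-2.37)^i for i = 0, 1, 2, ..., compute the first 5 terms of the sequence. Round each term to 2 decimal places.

This is a geometric sequence.
i=0: S_0 = 2.3 * (-2.37)^0 = 2.3
i=1: S_1 = 2.3 * (-2.37)^1 ≈ -5.45
i=2: S_2 = 2.3 * (-2.37)^2 ≈ 12.92
i=3: S_3 = 2.3 * (-2.37)^3 ≈ -30.62
i=4: S_4 = 2.3 * (-2.37)^4 ≈ 72.56
The first 5 terms are: [2.3, -5.45, 12.92, -30.62, 72.56]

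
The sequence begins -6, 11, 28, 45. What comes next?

Differences: 11 - -6 = 17
This is an arithmetic sequence with common difference d = 17.
Next term = 45 + 17 = 62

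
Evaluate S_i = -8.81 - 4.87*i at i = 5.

S_5 = -8.81 + -4.87*5 = -8.81 + -24.35 = -33.16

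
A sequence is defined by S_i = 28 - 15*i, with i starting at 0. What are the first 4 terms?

This is an arithmetic sequence.
i=0: S_0 = 28 + -15*0 = 28
i=1: S_1 = 28 + -15*1 = 13
i=2: S_2 = 28 + -15*2 = -2
i=3: S_3 = 28 + -15*3 = -17
The first 4 terms are: [28, 13, -2, -17]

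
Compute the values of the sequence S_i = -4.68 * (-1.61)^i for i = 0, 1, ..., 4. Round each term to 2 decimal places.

This is a geometric sequence.
i=0: S_0 = -4.68 * (-1.61)^0 = -4.68
i=1: S_1 = -4.68 * (-1.61)^1 ≈ 7.53
i=2: S_2 = -4.68 * (-1.61)^2 ≈ -12.13
i=3: S_3 = -4.68 * (-1.61)^3 ≈ 19.53
i=4: S_4 = -4.68 * (-1.61)^4 ≈ -31.44
The first 5 terms are: [-4.68, 7.53, -12.13, 19.53, -31.44]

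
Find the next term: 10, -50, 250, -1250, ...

Ratios: -50 / 10 = -5.0
This is a geometric sequence with common ratio r = -5.
Next term = -1250 * -5 = 6250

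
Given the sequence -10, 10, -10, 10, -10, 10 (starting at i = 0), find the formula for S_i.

Check ratios: 10 / -10 = -1.0
Common ratio r = -1.
First term a = -10.
Formula: S_i = -10 * (-1)^i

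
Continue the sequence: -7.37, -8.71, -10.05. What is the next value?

Differences: -8.71 - -7.37 = -1.34
This is an arithmetic sequence with common difference d = -1.34.
Next term = -10.05 + -1.34 = -11.39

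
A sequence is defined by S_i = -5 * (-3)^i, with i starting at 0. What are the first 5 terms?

This is a geometric sequence.
i=0: S_0 = -5 * (-3)^0 = -5
i=1: S_1 = -5 * (-3)^1 = 15
i=2: S_2 = -5 * (-3)^2 = -45
i=3: S_3 = -5 * (-3)^3 = 135
i=4: S_4 = -5 * (-3)^4 = -405
The first 5 terms are: [-5, 15, -45, 135, -405]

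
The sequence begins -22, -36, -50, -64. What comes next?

Differences: -36 - -22 = -14
This is an arithmetic sequence with common difference d = -14.
Next term = -64 + -14 = -78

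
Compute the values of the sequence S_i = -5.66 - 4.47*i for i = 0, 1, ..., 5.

This is an arithmetic sequence.
i=0: S_0 = -5.66 + -4.47*0 = -5.66
i=1: S_1 = -5.66 + -4.47*1 = -10.13
i=2: S_2 = -5.66 + -4.47*2 = -14.6
i=3: S_3 = -5.66 + -4.47*3 = -19.07
i=4: S_4 = -5.66 + -4.47*4 = -23.54
i=5: S_5 = -5.66 + -4.47*5 = -28.01
The first 6 terms are: [-5.66, -10.13, -14.6, -19.07, -23.54, -28.01]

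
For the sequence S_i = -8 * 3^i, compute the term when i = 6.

S_6 = -8 * 3^6 = -8 * 729 = -5832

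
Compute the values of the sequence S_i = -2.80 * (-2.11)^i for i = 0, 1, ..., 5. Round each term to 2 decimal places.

This is a geometric sequence.
i=0: S_0 = -2.8 * (-2.11)^0 = -2.8
i=1: S_1 = -2.8 * (-2.11)^1 ≈ 5.91
i=2: S_2 = -2.8 * (-2.11)^2 ≈ -12.47
i=3: S_3 = -2.8 * (-2.11)^3 ≈ 26.3
i=4: S_4 = -2.8 * (-2.11)^4 ≈ -55.5
i=5: S_5 = -2.8 * (-2.11)^5 ≈ 117.1
The first 6 terms are: [-2.8, 5.91, -12.47, 26.3, -55.5, 117.1]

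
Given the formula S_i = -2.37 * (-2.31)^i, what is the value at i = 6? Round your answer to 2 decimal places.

S_6 = -2.37 * (-2.31)^6 ≈ -2.37 * 151.9399 ≈ -360.1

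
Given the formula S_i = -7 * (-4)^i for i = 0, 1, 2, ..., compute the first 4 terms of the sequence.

This is a geometric sequence.
i=0: S_0 = -7 * (-4)^0 = -7
i=1: S_1 = -7 * (-4)^1 = 28
i=2: S_2 = -7 * (-4)^2 = -112
i=3: S_3 = -7 * (-4)^3 = 448
The first 4 terms are: [-7, 28, -112, 448]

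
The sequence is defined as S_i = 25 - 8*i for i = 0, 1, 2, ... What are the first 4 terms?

This is an arithmetic sequence.
i=0: S_0 = 25 + -8*0 = 25
i=1: S_1 = 25 + -8*1 = 17
i=2: S_2 = 25 + -8*2 = 9
i=3: S_3 = 25 + -8*3 = 1
The first 4 terms are: [25, 17, 9, 1]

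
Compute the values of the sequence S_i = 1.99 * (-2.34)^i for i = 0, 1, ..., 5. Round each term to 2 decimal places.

This is a geometric sequence.
i=0: S_0 = 1.99 * (-2.34)^0 = 1.99
i=1: S_1 = 1.99 * (-2.34)^1 ≈ -4.66
i=2: S_2 = 1.99 * (-2.34)^2 ≈ 10.9
i=3: S_3 = 1.99 * (-2.34)^3 ≈ -25.5
i=4: S_4 = 1.99 * (-2.34)^4 ≈ 59.66
i=5: S_5 = 1.99 * (-2.34)^5 ≈ -139.62
The first 6 terms are: [1.99, -4.66, 10.9, -25.5, 59.66, -139.62]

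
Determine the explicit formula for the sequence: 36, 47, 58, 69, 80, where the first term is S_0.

Check differences: 47 - 36 = 11
58 - 47 = 11
Common difference d = 11.
First term a = 36.
Formula: S_i = 36 + 11*i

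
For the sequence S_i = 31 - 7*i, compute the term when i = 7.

S_7 = 31 + -7*7 = 31 + -49 = -18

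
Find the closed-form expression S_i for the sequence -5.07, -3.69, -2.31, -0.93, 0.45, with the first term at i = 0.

Check differences: -3.69 - -5.07 = 1.38
-2.31 - -3.69 = 1.38
Common difference d = 1.38.
First term a = -5.07.
Formula: S_i = -5.07 + 1.38*i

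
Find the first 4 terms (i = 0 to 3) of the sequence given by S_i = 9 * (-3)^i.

This is a geometric sequence.
i=0: S_0 = 9 * (-3)^0 = 9
i=1: S_1 = 9 * (-3)^1 = -27
i=2: S_2 = 9 * (-3)^2 = 81
i=3: S_3 = 9 * (-3)^3 = -243
The first 4 terms are: [9, -27, 81, -243]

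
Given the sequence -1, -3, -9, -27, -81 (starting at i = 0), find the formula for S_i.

Check ratios: -3 / -1 = 3.0
Common ratio r = 3.
First term a = -1.
Formula: S_i = -1 * 3^i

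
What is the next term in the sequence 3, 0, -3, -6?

Differences: 0 - 3 = -3
This is an arithmetic sequence with common difference d = -3.
Next term = -6 + -3 = -9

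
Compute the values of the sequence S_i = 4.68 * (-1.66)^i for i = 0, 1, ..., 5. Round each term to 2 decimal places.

This is a geometric sequence.
i=0: S_0 = 4.68 * (-1.66)^0 = 4.68
i=1: S_1 = 4.68 * (-1.66)^1 ≈ -7.77
i=2: S_2 = 4.68 * (-1.66)^2 ≈ 12.9
i=3: S_3 = 4.68 * (-1.66)^3 ≈ -21.41
i=4: S_4 = 4.68 * (-1.66)^4 ≈ 35.54
i=5: S_5 = 4.68 * (-1.66)^5 ≈ -58.99
The first 6 terms are: [4.68, -7.77, 12.9, -21.41, 35.54, -58.99]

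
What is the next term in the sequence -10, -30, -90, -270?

Ratios: -30 / -10 = 3.0
This is a geometric sequence with common ratio r = 3.
Next term = -270 * 3 = -810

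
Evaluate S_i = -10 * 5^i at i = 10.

S_10 = -10 * 5^10 = -10 * 9765625 = -97656250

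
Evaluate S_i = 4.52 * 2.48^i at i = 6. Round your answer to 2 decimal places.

S_6 = 4.52 * 2.48^6 ≈ 4.52 * 232.6538 ≈ 1051.6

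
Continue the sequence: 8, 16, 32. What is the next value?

Ratios: 16 / 8 = 2.0
This is a geometric sequence with common ratio r = 2.
Next term = 32 * 2 = 64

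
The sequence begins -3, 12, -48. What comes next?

Ratios: 12 / -3 = -4.0
This is a geometric sequence with common ratio r = -4.
Next term = -48 * -4 = 192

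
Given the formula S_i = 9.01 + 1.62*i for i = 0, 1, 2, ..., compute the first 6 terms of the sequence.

This is an arithmetic sequence.
i=0: S_0 = 9.01 + 1.62*0 = 9.01
i=1: S_1 = 9.01 + 1.62*1 = 10.63
i=2: S_2 = 9.01 + 1.62*2 = 12.25
i=3: S_3 = 9.01 + 1.62*3 = 13.87
i=4: S_4 = 9.01 + 1.62*4 = 15.49
i=5: S_5 = 9.01 + 1.62*5 = 17.11
The first 6 terms are: [9.01, 10.63, 12.25, 13.87, 15.49, 17.11]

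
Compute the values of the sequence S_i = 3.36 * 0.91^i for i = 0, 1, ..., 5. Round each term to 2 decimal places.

This is a geometric sequence.
i=0: S_0 = 3.36 * 0.91^0 = 3.36
i=1: S_1 = 3.36 * 0.91^1 ≈ 3.06
i=2: S_2 = 3.36 * 0.91^2 ≈ 2.78
i=3: S_3 = 3.36 * 0.91^3 ≈ 2.53
i=4: S_4 = 3.36 * 0.91^4 ≈ 2.3
i=5: S_5 = 3.36 * 0.91^5 ≈ 2.1
The first 6 terms are: [3.36, 3.06, 2.78, 2.53, 2.3, 2.1]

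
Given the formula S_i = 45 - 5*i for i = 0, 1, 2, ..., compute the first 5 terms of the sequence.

This is an arithmetic sequence.
i=0: S_0 = 45 + -5*0 = 45
i=1: S_1 = 45 + -5*1 = 40
i=2: S_2 = 45 + -5*2 = 35
i=3: S_3 = 45 + -5*3 = 30
i=4: S_4 = 45 + -5*4 = 25
The first 5 terms are: [45, 40, 35, 30, 25]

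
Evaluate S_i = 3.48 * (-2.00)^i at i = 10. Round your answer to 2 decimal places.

S_10 = 3.48 * (-2.0)^10 = 3.48 * 1024 = 3563.52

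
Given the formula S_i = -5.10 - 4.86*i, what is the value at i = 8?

S_8 = -5.1 + -4.86*8 = -5.1 + -38.88 = -43.98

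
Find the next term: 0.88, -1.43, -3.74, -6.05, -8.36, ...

Differences: -1.43 - 0.88 = -2.31
This is an arithmetic sequence with common difference d = -2.31.
Next term = -8.36 + -2.31 = -10.67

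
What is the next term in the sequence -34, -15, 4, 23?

Differences: -15 - -34 = 19
This is an arithmetic sequence with common difference d = 19.
Next term = 23 + 19 = 42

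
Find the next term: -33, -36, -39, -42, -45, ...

Differences: -36 - -33 = -3
This is an arithmetic sequence with common difference d = -3.
Next term = -45 + -3 = -48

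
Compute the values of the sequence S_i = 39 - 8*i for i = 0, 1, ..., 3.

This is an arithmetic sequence.
i=0: S_0 = 39 + -8*0 = 39
i=1: S_1 = 39 + -8*1 = 31
i=2: S_2 = 39 + -8*2 = 23
i=3: S_3 = 39 + -8*3 = 15
The first 4 terms are: [39, 31, 23, 15]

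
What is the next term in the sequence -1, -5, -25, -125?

Ratios: -5 / -1 = 5.0
This is a geometric sequence with common ratio r = 5.
Next term = -125 * 5 = -625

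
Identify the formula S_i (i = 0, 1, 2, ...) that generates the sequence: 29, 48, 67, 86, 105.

Check differences: 48 - 29 = 19
67 - 48 = 19
Common difference d = 19.
First term a = 29.
Formula: S_i = 29 + 19*i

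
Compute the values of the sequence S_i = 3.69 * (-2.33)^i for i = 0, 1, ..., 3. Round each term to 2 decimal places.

This is a geometric sequence.
i=0: S_0 = 3.69 * (-2.33)^0 = 3.69
i=1: S_1 = 3.69 * (-2.33)^1 ≈ -8.6
i=2: S_2 = 3.69 * (-2.33)^2 ≈ 20.03
i=3: S_3 = 3.69 * (-2.33)^3 ≈ -46.68
The first 4 terms are: [3.69, -8.6, 20.03, -46.68]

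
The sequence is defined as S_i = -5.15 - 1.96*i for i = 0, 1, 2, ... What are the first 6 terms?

This is an arithmetic sequence.
i=0: S_0 = -5.15 + -1.96*0 = -5.15
i=1: S_1 = -5.15 + -1.96*1 = -7.11
i=2: S_2 = -5.15 + -1.96*2 = -9.07
i=3: S_3 = -5.15 + -1.96*3 = -11.03
i=4: S_4 = -5.15 + -1.96*4 = -12.99
i=5: S_5 = -5.15 + -1.96*5 = -14.95
The first 6 terms are: [-5.15, -7.11, -9.07, -11.03, -12.99, -14.95]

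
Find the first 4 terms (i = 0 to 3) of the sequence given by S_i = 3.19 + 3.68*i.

This is an arithmetic sequence.
i=0: S_0 = 3.19 + 3.68*0 = 3.19
i=1: S_1 = 3.19 + 3.68*1 = 6.87
i=2: S_2 = 3.19 + 3.68*2 = 10.55
i=3: S_3 = 3.19 + 3.68*3 = 14.23
The first 4 terms are: [3.19, 6.87, 10.55, 14.23]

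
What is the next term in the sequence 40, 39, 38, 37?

Differences: 39 - 40 = -1
This is an arithmetic sequence with common difference d = -1.
Next term = 37 + -1 = 36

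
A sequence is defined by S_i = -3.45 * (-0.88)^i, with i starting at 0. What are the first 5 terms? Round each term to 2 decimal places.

This is a geometric sequence.
i=0: S_0 = -3.45 * (-0.88)^0 = -3.45
i=1: S_1 = -3.45 * (-0.88)^1 ≈ 3.04
i=2: S_2 = -3.45 * (-0.88)^2 ≈ -2.67
i=3: S_3 = -3.45 * (-0.88)^3 ≈ 2.35
i=4: S_4 = -3.45 * (-0.88)^4 ≈ -2.07
The first 5 terms are: [-3.45, 3.04, -2.67, 2.35, -2.07]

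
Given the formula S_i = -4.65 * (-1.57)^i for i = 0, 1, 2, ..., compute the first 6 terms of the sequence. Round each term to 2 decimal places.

This is a geometric sequence.
i=0: S_0 = -4.65 * (-1.57)^0 = -4.65
i=1: S_1 = -4.65 * (-1.57)^1 ≈ 7.3
i=2: S_2 = -4.65 * (-1.57)^2 ≈ -11.46
i=3: S_3 = -4.65 * (-1.57)^3 ≈ 18.0
i=4: S_4 = -4.65 * (-1.57)^4 ≈ -28.25
i=5: S_5 = -4.65 * (-1.57)^5 ≈ 44.36
The first 6 terms are: [-4.65, 7.3, -11.46, 18.0, -28.25, 44.36]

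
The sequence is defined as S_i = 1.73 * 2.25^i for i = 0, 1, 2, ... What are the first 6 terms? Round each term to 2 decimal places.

This is a geometric sequence.
i=0: S_0 = 1.73 * 2.25^0 = 1.73
i=1: S_1 = 1.73 * 2.25^1 ≈ 3.89
i=2: S_2 = 1.73 * 2.25^2 ≈ 8.76
i=3: S_3 = 1.73 * 2.25^3 ≈ 19.71
i=4: S_4 = 1.73 * 2.25^4 ≈ 44.34
i=5: S_5 = 1.73 * 2.25^5 ≈ 99.76
The first 6 terms are: [1.73, 3.89, 8.76, 19.71, 44.34, 99.76]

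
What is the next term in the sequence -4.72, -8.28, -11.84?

Differences: -8.28 - -4.72 = -3.56
This is an arithmetic sequence with common difference d = -3.56.
Next term = -11.84 + -3.56 = -15.4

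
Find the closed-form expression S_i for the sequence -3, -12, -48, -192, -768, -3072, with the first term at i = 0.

Check ratios: -12 / -3 = 4.0
Common ratio r = 4.
First term a = -3.
Formula: S_i = -3 * 4^i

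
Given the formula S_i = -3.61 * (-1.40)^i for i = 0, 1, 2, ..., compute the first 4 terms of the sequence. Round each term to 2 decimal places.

This is a geometric sequence.
i=0: S_0 = -3.61 * (-1.4)^0 = -3.61
i=1: S_1 = -3.61 * (-1.4)^1 ≈ 5.05
i=2: S_2 = -3.61 * (-1.4)^2 ≈ -7.08
i=3: S_3 = -3.61 * (-1.4)^3 ≈ 9.91
The first 4 terms are: [-3.61, 5.05, -7.08, 9.91]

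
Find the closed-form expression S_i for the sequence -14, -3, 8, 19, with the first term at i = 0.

Check differences: -3 - -14 = 11
8 - -3 = 11
Common difference d = 11.
First term a = -14.
Formula: S_i = -14 + 11*i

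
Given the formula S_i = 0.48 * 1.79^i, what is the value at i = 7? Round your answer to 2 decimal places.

S_7 = 0.48 * 1.79^7 ≈ 0.48 * 58.8805 ≈ 28.26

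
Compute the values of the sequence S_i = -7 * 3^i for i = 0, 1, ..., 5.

This is a geometric sequence.
i=0: S_0 = -7 * 3^0 = -7
i=1: S_1 = -7 * 3^1 = -21
i=2: S_2 = -7 * 3^2 = -63
i=3: S_3 = -7 * 3^3 = -189
i=4: S_4 = -7 * 3^4 = -567
i=5: S_5 = -7 * 3^5 = -1701
The first 6 terms are: [-7, -21, -63, -189, -567, -1701]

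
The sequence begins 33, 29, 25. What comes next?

Differences: 29 - 33 = -4
This is an arithmetic sequence with common difference d = -4.
Next term = 25 + -4 = 21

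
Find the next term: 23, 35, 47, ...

Differences: 35 - 23 = 12
This is an arithmetic sequence with common difference d = 12.
Next term = 47 + 12 = 59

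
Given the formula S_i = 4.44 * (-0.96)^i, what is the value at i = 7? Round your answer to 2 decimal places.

S_7 = 4.44 * (-0.96)^7 ≈ 4.44 * -0.7514 ≈ -3.34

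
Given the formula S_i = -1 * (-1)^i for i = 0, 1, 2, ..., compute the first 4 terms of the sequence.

This is a geometric sequence.
i=0: S_0 = -1 * (-1)^0 = -1
i=1: S_1 = -1 * (-1)^1 = 1
i=2: S_2 = -1 * (-1)^2 = -1
i=3: S_3 = -1 * (-1)^3 = 1
The first 4 terms are: [-1, 1, -1, 1]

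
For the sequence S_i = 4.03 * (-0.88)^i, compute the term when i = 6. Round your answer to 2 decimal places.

S_6 = 4.03 * (-0.88)^6 ≈ 4.03 * 0.4644 ≈ 1.87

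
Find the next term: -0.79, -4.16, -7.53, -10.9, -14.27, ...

Differences: -4.16 - -0.79 = -3.37
This is an arithmetic sequence with common difference d = -3.37.
Next term = -14.27 + -3.37 = -17.64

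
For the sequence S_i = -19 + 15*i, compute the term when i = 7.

S_7 = -19 + 15*7 = -19 + 105 = 86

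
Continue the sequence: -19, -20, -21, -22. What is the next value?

Differences: -20 - -19 = -1
This is an arithmetic sequence with common difference d = -1.
Next term = -22 + -1 = -23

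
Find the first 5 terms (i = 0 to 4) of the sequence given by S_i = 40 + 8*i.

This is an arithmetic sequence.
i=0: S_0 = 40 + 8*0 = 40
i=1: S_1 = 40 + 8*1 = 48
i=2: S_2 = 40 + 8*2 = 56
i=3: S_3 = 40 + 8*3 = 64
i=4: S_4 = 40 + 8*4 = 72
The first 5 terms are: [40, 48, 56, 64, 72]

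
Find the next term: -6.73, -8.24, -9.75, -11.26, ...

Differences: -8.24 - -6.73 = -1.51
This is an arithmetic sequence with common difference d = -1.51.
Next term = -11.26 + -1.51 = -12.77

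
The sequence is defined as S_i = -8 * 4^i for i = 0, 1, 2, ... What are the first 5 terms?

This is a geometric sequence.
i=0: S_0 = -8 * 4^0 = -8
i=1: S_1 = -8 * 4^1 = -32
i=2: S_2 = -8 * 4^2 = -128
i=3: S_3 = -8 * 4^3 = -512
i=4: S_4 = -8 * 4^4 = -2048
The first 5 terms are: [-8, -32, -128, -512, -2048]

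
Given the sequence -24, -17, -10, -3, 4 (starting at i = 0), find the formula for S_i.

Check differences: -17 - -24 = 7
-10 - -17 = 7
Common difference d = 7.
First term a = -24.
Formula: S_i = -24 + 7*i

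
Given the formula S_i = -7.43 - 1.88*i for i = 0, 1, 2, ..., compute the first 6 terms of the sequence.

This is an arithmetic sequence.
i=0: S_0 = -7.43 + -1.88*0 = -7.43
i=1: S_1 = -7.43 + -1.88*1 = -9.31
i=2: S_2 = -7.43 + -1.88*2 = -11.19
i=3: S_3 = -7.43 + -1.88*3 = -13.07
i=4: S_4 = -7.43 + -1.88*4 = -14.95
i=5: S_5 = -7.43 + -1.88*5 = -16.83
The first 6 terms are: [-7.43, -9.31, -11.19, -13.07, -14.95, -16.83]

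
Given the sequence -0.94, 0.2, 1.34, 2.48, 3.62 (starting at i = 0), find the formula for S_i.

Check differences: 0.2 - -0.94 = 1.14
1.34 - 0.2 = 1.14
Common difference d = 1.14.
First term a = -0.94.
Formula: S_i = -0.94 + 1.14*i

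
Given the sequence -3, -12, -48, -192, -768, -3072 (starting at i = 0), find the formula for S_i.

Check ratios: -12 / -3 = 4.0
Common ratio r = 4.
First term a = -3.
Formula: S_i = -3 * 4^i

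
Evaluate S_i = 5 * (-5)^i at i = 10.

S_10 = 5 * (-5)^10 = 5 * 9765625 = 48828125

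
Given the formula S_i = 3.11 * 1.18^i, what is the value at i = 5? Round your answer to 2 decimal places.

S_5 = 3.11 * 1.18^5 ≈ 3.11 * 2.28776 ≈ 7.11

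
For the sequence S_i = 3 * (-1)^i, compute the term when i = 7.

S_7 = 3 * (-1)^7 = 3 * -1 = -3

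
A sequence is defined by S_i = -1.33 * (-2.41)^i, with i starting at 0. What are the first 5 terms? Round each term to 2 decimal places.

This is a geometric sequence.
i=0: S_0 = -1.33 * (-2.41)^0 = -1.33
i=1: S_1 = -1.33 * (-2.41)^1 ≈ 3.21
i=2: S_2 = -1.33 * (-2.41)^2 ≈ -7.72
i=3: S_3 = -1.33 * (-2.41)^3 ≈ 18.62
i=4: S_4 = -1.33 * (-2.41)^4 ≈ -44.87
The first 5 terms are: [-1.33, 3.21, -7.72, 18.62, -44.87]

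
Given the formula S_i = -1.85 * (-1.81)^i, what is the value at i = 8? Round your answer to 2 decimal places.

S_8 = -1.85 * (-1.81)^8 ≈ -1.85 * 115.1937 ≈ -213.11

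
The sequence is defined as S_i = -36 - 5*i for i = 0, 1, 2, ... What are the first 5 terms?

This is an arithmetic sequence.
i=0: S_0 = -36 + -5*0 = -36
i=1: S_1 = -36 + -5*1 = -41
i=2: S_2 = -36 + -5*2 = -46
i=3: S_3 = -36 + -5*3 = -51
i=4: S_4 = -36 + -5*4 = -56
The first 5 terms are: [-36, -41, -46, -51, -56]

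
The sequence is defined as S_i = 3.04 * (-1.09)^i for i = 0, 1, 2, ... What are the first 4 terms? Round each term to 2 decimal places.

This is a geometric sequence.
i=0: S_0 = 3.04 * (-1.09)^0 = 3.04
i=1: S_1 = 3.04 * (-1.09)^1 ≈ -3.31
i=2: S_2 = 3.04 * (-1.09)^2 ≈ 3.61
i=3: S_3 = 3.04 * (-1.09)^3 ≈ -3.94
The first 4 terms are: [3.04, -3.31, 3.61, -3.94]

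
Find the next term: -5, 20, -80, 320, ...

Ratios: 20 / -5 = -4.0
This is a geometric sequence with common ratio r = -4.
Next term = 320 * -4 = -1280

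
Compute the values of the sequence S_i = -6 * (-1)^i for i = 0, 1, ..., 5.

This is a geometric sequence.
i=0: S_0 = -6 * (-1)^0 = -6
i=1: S_1 = -6 * (-1)^1 = 6
i=2: S_2 = -6 * (-1)^2 = -6
i=3: S_3 = -6 * (-1)^3 = 6
i=4: S_4 = -6 * (-1)^4 = -6
i=5: S_5 = -6 * (-1)^5 = 6
The first 6 terms are: [-6, 6, -6, 6, -6, 6]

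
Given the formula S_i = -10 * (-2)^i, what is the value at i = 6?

S_6 = -10 * (-2)^6 = -10 * 64 = -640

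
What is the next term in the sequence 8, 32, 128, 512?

Ratios: 32 / 8 = 4.0
This is a geometric sequence with common ratio r = 4.
Next term = 512 * 4 = 2048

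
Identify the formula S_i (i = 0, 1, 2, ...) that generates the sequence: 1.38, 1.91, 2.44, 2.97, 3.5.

Check differences: 1.91 - 1.38 = 0.53
2.44 - 1.91 = 0.53
Common difference d = 0.53.
First term a = 1.38.
Formula: S_i = 1.38 + 0.53*i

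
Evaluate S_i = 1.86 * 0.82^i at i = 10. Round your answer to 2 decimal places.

S_10 = 1.86 * 0.82^10 ≈ 1.86 * 0.1374 ≈ 0.26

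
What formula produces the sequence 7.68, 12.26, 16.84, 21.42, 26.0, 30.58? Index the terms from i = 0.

Check differences: 12.26 - 7.68 = 4.58
16.84 - 12.26 = 4.58
Common difference d = 4.58.
First term a = 7.68.
Formula: S_i = 7.68 + 4.58*i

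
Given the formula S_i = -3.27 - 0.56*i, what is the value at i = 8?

S_8 = -3.27 + -0.56*8 = -3.27 + -4.48 = -7.75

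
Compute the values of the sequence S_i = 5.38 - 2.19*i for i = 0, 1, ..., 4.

This is an arithmetic sequence.
i=0: S_0 = 5.38 + -2.19*0 = 5.38
i=1: S_1 = 5.38 + -2.19*1 = 3.19
i=2: S_2 = 5.38 + -2.19*2 = 1.0
i=3: S_3 = 5.38 + -2.19*3 = -1.19
i=4: S_4 = 5.38 + -2.19*4 = -3.38
The first 5 terms are: [5.38, 3.19, 1.0, -1.19, -3.38]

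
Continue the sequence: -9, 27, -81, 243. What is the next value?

Ratios: 27 / -9 = -3.0
This is a geometric sequence with common ratio r = -3.
Next term = 243 * -3 = -729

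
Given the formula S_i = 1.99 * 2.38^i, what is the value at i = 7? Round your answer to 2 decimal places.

S_7 = 1.99 * 2.38^7 ≈ 1.99 * 432.5524 ≈ 860.78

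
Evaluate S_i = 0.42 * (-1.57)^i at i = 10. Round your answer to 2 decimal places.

S_10 = 0.42 * (-1.57)^10 ≈ 0.42 * 90.9906 ≈ 38.22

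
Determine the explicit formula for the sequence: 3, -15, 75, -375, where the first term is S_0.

Check ratios: -15 / 3 = -5.0
Common ratio r = -5.
First term a = 3.
Formula: S_i = 3 * (-5)^i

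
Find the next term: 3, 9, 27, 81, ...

Ratios: 9 / 3 = 3.0
This is a geometric sequence with common ratio r = 3.
Next term = 81 * 3 = 243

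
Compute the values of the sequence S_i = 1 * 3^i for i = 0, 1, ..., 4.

This is a geometric sequence.
i=0: S_0 = 1 * 3^0 = 1
i=1: S_1 = 1 * 3^1 = 3
i=2: S_2 = 1 * 3^2 = 9
i=3: S_3 = 1 * 3^3 = 27
i=4: S_4 = 1 * 3^4 = 81
The first 5 terms are: [1, 3, 9, 27, 81]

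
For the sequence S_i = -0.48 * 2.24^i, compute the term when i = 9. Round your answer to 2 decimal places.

S_9 = -0.48 * 2.24^9 ≈ -0.48 * 1419.8163 ≈ -681.51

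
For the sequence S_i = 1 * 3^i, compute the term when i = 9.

S_9 = 1 * 3^9 = 1 * 19683 = 19683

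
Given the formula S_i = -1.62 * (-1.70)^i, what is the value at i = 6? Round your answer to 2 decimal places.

S_6 = -1.62 * (-1.7)^6 ≈ -1.62 * 24.1376 ≈ -39.1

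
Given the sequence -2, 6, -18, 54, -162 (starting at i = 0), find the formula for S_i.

Check ratios: 6 / -2 = -3.0
Common ratio r = -3.
First term a = -2.
Formula: S_i = -2 * (-3)^i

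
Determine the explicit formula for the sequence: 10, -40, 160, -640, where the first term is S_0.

Check ratios: -40 / 10 = -4.0
Common ratio r = -4.
First term a = 10.
Formula: S_i = 10 * (-4)^i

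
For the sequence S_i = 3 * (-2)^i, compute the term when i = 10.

S_10 = 3 * (-2)^10 = 3 * 1024 = 3072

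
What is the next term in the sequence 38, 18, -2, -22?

Differences: 18 - 38 = -20
This is an arithmetic sequence with common difference d = -20.
Next term = -22 + -20 = -42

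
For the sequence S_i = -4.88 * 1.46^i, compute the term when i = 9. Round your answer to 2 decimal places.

S_9 = -4.88 * 1.46^9 ≈ -4.88 * 30.1423 ≈ -147.09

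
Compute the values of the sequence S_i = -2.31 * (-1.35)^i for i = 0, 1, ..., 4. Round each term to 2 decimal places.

This is a geometric sequence.
i=0: S_0 = -2.31 * (-1.35)^0 = -2.31
i=1: S_1 = -2.31 * (-1.35)^1 ≈ 3.12
i=2: S_2 = -2.31 * (-1.35)^2 ≈ -4.21
i=3: S_3 = -2.31 * (-1.35)^3 ≈ 5.68
i=4: S_4 = -2.31 * (-1.35)^4 ≈ -7.67
The first 5 terms are: [-2.31, 3.12, -4.21, 5.68, -7.67]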